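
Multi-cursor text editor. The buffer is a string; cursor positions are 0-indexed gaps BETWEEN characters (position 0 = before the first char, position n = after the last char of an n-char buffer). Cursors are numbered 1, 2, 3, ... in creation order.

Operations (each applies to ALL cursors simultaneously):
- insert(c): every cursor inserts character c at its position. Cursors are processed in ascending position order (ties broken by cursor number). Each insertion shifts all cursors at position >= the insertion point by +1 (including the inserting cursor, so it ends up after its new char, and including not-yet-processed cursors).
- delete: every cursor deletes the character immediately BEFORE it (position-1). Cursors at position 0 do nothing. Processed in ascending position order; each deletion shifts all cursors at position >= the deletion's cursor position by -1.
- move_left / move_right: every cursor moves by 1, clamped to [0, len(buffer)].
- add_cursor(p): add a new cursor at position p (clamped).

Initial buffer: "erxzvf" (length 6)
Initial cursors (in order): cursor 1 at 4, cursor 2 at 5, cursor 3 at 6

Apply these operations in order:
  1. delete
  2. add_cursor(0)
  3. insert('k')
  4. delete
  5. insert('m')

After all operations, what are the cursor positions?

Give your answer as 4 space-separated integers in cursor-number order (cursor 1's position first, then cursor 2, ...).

After op 1 (delete): buffer="erx" (len 3), cursors c1@3 c2@3 c3@3, authorship ...
After op 2 (add_cursor(0)): buffer="erx" (len 3), cursors c4@0 c1@3 c2@3 c3@3, authorship ...
After op 3 (insert('k')): buffer="kerxkkk" (len 7), cursors c4@1 c1@7 c2@7 c3@7, authorship 4...123
After op 4 (delete): buffer="erx" (len 3), cursors c4@0 c1@3 c2@3 c3@3, authorship ...
After op 5 (insert('m')): buffer="merxmmm" (len 7), cursors c4@1 c1@7 c2@7 c3@7, authorship 4...123

Answer: 7 7 7 1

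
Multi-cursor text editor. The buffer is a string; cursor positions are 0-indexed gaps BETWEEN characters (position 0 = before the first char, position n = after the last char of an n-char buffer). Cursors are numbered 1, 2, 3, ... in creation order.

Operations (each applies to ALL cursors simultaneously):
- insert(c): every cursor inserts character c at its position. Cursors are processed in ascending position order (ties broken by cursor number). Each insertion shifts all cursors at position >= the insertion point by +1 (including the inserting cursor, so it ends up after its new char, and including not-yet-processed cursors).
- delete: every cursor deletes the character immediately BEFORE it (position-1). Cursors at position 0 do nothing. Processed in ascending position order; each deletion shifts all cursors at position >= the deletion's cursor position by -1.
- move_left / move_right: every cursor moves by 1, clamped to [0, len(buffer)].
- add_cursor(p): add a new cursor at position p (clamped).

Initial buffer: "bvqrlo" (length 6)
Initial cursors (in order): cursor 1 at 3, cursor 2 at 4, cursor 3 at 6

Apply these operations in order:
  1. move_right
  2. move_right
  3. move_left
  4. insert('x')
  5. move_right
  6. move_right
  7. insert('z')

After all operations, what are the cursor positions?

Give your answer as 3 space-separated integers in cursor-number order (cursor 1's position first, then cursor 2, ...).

After op 1 (move_right): buffer="bvqrlo" (len 6), cursors c1@4 c2@5 c3@6, authorship ......
After op 2 (move_right): buffer="bvqrlo" (len 6), cursors c1@5 c2@6 c3@6, authorship ......
After op 3 (move_left): buffer="bvqrlo" (len 6), cursors c1@4 c2@5 c3@5, authorship ......
After op 4 (insert('x')): buffer="bvqrxlxxo" (len 9), cursors c1@5 c2@8 c3@8, authorship ....1.23.
After op 5 (move_right): buffer="bvqrxlxxo" (len 9), cursors c1@6 c2@9 c3@9, authorship ....1.23.
After op 6 (move_right): buffer="bvqrxlxxo" (len 9), cursors c1@7 c2@9 c3@9, authorship ....1.23.
After op 7 (insert('z')): buffer="bvqrxlxzxozz" (len 12), cursors c1@8 c2@12 c3@12, authorship ....1.213.23

Answer: 8 12 12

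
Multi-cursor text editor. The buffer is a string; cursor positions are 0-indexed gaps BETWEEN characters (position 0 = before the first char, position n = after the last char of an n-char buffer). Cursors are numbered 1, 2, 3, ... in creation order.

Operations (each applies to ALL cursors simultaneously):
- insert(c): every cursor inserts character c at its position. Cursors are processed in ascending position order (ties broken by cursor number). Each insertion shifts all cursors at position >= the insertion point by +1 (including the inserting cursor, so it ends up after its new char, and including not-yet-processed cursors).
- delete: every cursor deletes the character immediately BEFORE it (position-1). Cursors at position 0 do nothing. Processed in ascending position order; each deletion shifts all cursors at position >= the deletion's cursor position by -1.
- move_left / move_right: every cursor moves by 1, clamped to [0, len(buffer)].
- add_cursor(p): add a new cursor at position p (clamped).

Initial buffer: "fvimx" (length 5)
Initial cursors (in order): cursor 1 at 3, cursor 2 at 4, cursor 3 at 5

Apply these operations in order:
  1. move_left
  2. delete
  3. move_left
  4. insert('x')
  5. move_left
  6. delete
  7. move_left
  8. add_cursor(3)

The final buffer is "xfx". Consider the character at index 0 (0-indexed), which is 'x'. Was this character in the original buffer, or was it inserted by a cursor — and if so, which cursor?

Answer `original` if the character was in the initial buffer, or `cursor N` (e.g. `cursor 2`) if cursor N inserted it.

Answer: cursor 3

Derivation:
After op 1 (move_left): buffer="fvimx" (len 5), cursors c1@2 c2@3 c3@4, authorship .....
After op 2 (delete): buffer="fx" (len 2), cursors c1@1 c2@1 c3@1, authorship ..
After op 3 (move_left): buffer="fx" (len 2), cursors c1@0 c2@0 c3@0, authorship ..
After op 4 (insert('x')): buffer="xxxfx" (len 5), cursors c1@3 c2@3 c3@3, authorship 123..
After op 5 (move_left): buffer="xxxfx" (len 5), cursors c1@2 c2@2 c3@2, authorship 123..
After op 6 (delete): buffer="xfx" (len 3), cursors c1@0 c2@0 c3@0, authorship 3..
After op 7 (move_left): buffer="xfx" (len 3), cursors c1@0 c2@0 c3@0, authorship 3..
After op 8 (add_cursor(3)): buffer="xfx" (len 3), cursors c1@0 c2@0 c3@0 c4@3, authorship 3..
Authorship (.=original, N=cursor N): 3 . .
Index 0: author = 3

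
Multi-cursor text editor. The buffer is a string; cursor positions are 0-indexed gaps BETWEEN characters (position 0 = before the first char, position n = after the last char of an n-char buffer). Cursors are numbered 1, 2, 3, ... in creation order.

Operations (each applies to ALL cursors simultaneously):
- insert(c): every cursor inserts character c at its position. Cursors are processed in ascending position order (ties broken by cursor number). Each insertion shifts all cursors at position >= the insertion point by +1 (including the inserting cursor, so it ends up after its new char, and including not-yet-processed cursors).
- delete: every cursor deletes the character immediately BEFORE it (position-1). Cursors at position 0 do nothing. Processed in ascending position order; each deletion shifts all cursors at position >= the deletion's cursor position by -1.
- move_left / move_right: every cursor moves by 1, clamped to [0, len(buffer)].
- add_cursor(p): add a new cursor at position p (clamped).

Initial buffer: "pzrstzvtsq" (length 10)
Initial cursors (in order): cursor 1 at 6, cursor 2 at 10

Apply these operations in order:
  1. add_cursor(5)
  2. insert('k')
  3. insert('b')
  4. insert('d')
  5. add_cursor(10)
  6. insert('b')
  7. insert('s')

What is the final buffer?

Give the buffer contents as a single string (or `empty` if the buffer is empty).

Answer: pzrstkbdbszkbsbdbsvtsqkbdbs

Derivation:
After op 1 (add_cursor(5)): buffer="pzrstzvtsq" (len 10), cursors c3@5 c1@6 c2@10, authorship ..........
After op 2 (insert('k')): buffer="pzrstkzkvtsqk" (len 13), cursors c3@6 c1@8 c2@13, authorship .....3.1....2
After op 3 (insert('b')): buffer="pzrstkbzkbvtsqkb" (len 16), cursors c3@7 c1@10 c2@16, authorship .....33.11....22
After op 4 (insert('d')): buffer="pzrstkbdzkbdvtsqkbd" (len 19), cursors c3@8 c1@12 c2@19, authorship .....333.111....222
After op 5 (add_cursor(10)): buffer="pzrstkbdzkbdvtsqkbd" (len 19), cursors c3@8 c4@10 c1@12 c2@19, authorship .....333.111....222
After op 6 (insert('b')): buffer="pzrstkbdbzkbbdbvtsqkbdb" (len 23), cursors c3@9 c4@12 c1@15 c2@23, authorship .....3333.14111....2222
After op 7 (insert('s')): buffer="pzrstkbdbszkbsbdbsvtsqkbdbs" (len 27), cursors c3@10 c4@14 c1@18 c2@27, authorship .....33333.1441111....22222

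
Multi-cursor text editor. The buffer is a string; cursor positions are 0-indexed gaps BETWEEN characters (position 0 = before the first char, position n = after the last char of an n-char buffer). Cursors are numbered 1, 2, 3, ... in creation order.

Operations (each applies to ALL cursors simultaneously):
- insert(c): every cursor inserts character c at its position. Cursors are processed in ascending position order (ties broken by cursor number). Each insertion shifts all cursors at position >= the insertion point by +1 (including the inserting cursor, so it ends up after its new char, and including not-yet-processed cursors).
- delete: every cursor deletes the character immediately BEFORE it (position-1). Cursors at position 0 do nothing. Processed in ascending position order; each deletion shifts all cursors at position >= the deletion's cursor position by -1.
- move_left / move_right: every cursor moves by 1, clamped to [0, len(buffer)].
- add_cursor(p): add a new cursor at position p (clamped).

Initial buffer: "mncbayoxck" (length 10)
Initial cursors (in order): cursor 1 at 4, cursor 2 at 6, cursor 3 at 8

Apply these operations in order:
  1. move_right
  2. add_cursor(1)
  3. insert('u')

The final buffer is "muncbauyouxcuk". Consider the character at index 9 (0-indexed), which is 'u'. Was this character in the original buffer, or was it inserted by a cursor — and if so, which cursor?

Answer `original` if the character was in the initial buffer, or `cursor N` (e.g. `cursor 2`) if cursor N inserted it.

After op 1 (move_right): buffer="mncbayoxck" (len 10), cursors c1@5 c2@7 c3@9, authorship ..........
After op 2 (add_cursor(1)): buffer="mncbayoxck" (len 10), cursors c4@1 c1@5 c2@7 c3@9, authorship ..........
After op 3 (insert('u')): buffer="muncbauyouxcuk" (len 14), cursors c4@2 c1@7 c2@10 c3@13, authorship .4....1..2..3.
Authorship (.=original, N=cursor N): . 4 . . . . 1 . . 2 . . 3 .
Index 9: author = 2

Answer: cursor 2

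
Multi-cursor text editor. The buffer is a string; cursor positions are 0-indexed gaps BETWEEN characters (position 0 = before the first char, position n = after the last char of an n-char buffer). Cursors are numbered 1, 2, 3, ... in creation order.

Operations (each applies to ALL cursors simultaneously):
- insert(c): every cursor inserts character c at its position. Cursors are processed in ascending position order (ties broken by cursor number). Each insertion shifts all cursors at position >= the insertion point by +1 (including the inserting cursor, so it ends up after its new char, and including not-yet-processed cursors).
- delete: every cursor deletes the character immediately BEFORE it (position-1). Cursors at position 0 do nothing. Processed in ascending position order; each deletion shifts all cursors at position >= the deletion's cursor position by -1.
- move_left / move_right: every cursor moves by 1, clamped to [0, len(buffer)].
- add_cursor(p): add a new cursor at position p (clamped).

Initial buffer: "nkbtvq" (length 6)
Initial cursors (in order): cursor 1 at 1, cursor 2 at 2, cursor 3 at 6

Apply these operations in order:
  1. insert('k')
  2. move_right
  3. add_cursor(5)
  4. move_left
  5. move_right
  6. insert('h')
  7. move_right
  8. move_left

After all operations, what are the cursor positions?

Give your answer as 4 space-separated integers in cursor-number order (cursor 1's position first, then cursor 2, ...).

Answer: 4 8 12 8

Derivation:
After op 1 (insert('k')): buffer="nkkkbtvqk" (len 9), cursors c1@2 c2@4 c3@9, authorship .1.2....3
After op 2 (move_right): buffer="nkkkbtvqk" (len 9), cursors c1@3 c2@5 c3@9, authorship .1.2....3
After op 3 (add_cursor(5)): buffer="nkkkbtvqk" (len 9), cursors c1@3 c2@5 c4@5 c3@9, authorship .1.2....3
After op 4 (move_left): buffer="nkkkbtvqk" (len 9), cursors c1@2 c2@4 c4@4 c3@8, authorship .1.2....3
After op 5 (move_right): buffer="nkkkbtvqk" (len 9), cursors c1@3 c2@5 c4@5 c3@9, authorship .1.2....3
After op 6 (insert('h')): buffer="nkkhkbhhtvqkh" (len 13), cursors c1@4 c2@8 c4@8 c3@13, authorship .1.12.24...33
After op 7 (move_right): buffer="nkkhkbhhtvqkh" (len 13), cursors c1@5 c2@9 c4@9 c3@13, authorship .1.12.24...33
After op 8 (move_left): buffer="nkkhkbhhtvqkh" (len 13), cursors c1@4 c2@8 c4@8 c3@12, authorship .1.12.24...33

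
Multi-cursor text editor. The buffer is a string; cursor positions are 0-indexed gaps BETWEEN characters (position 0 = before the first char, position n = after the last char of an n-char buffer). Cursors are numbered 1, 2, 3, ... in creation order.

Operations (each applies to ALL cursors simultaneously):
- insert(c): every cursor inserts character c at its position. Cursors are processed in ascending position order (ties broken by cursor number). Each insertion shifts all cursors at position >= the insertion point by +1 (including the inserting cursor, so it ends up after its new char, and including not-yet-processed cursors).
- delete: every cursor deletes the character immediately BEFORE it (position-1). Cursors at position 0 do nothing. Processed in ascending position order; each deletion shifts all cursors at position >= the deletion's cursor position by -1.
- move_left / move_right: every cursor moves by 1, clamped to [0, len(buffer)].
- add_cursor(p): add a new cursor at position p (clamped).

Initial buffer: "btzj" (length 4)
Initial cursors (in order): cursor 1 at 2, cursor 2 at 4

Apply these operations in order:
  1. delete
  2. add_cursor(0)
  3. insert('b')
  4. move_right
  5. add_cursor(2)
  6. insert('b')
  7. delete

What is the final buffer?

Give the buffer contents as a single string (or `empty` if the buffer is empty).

Answer: bbbzb

Derivation:
After op 1 (delete): buffer="bz" (len 2), cursors c1@1 c2@2, authorship ..
After op 2 (add_cursor(0)): buffer="bz" (len 2), cursors c3@0 c1@1 c2@2, authorship ..
After op 3 (insert('b')): buffer="bbbzb" (len 5), cursors c3@1 c1@3 c2@5, authorship 3.1.2
After op 4 (move_right): buffer="bbbzb" (len 5), cursors c3@2 c1@4 c2@5, authorship 3.1.2
After op 5 (add_cursor(2)): buffer="bbbzb" (len 5), cursors c3@2 c4@2 c1@4 c2@5, authorship 3.1.2
After op 6 (insert('b')): buffer="bbbbbzbbb" (len 9), cursors c3@4 c4@4 c1@7 c2@9, authorship 3.341.122
After op 7 (delete): buffer="bbbzb" (len 5), cursors c3@2 c4@2 c1@4 c2@5, authorship 3.1.2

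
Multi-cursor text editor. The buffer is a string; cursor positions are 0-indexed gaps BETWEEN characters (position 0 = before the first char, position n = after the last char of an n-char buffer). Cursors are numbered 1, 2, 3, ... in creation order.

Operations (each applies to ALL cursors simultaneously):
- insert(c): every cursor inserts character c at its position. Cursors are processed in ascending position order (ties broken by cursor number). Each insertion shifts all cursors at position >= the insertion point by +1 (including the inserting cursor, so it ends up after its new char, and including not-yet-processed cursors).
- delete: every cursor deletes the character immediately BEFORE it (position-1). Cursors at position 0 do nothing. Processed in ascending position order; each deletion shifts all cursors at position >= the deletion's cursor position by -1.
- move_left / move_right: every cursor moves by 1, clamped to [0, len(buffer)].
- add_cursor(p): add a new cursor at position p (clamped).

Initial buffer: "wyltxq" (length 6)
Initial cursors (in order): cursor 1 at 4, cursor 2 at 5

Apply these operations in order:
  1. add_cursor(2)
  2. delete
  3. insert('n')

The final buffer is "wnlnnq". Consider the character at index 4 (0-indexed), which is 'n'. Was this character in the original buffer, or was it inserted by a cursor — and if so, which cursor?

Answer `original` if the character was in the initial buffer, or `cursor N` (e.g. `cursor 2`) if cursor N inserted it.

After op 1 (add_cursor(2)): buffer="wyltxq" (len 6), cursors c3@2 c1@4 c2@5, authorship ......
After op 2 (delete): buffer="wlq" (len 3), cursors c3@1 c1@2 c2@2, authorship ...
After op 3 (insert('n')): buffer="wnlnnq" (len 6), cursors c3@2 c1@5 c2@5, authorship .3.12.
Authorship (.=original, N=cursor N): . 3 . 1 2 .
Index 4: author = 2

Answer: cursor 2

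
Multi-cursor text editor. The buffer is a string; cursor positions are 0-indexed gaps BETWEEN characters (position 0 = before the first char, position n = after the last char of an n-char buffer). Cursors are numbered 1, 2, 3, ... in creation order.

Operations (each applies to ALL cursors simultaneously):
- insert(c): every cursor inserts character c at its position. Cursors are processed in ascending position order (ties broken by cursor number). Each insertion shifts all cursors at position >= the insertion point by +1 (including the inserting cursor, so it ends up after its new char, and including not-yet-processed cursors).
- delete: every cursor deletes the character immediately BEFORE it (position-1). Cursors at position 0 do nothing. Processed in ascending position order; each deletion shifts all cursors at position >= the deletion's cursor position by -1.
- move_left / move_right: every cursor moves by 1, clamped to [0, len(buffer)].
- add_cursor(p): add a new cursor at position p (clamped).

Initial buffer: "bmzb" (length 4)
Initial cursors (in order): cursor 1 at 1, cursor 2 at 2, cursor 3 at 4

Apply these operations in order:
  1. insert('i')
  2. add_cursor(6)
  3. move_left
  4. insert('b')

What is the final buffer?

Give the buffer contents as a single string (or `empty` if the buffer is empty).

Answer: bbimbizbbbi

Derivation:
After op 1 (insert('i')): buffer="bimizbi" (len 7), cursors c1@2 c2@4 c3@7, authorship .1.2..3
After op 2 (add_cursor(6)): buffer="bimizbi" (len 7), cursors c1@2 c2@4 c4@6 c3@7, authorship .1.2..3
After op 3 (move_left): buffer="bimizbi" (len 7), cursors c1@1 c2@3 c4@5 c3@6, authorship .1.2..3
After op 4 (insert('b')): buffer="bbimbizbbbi" (len 11), cursors c1@2 c2@5 c4@8 c3@10, authorship .11.22.4.33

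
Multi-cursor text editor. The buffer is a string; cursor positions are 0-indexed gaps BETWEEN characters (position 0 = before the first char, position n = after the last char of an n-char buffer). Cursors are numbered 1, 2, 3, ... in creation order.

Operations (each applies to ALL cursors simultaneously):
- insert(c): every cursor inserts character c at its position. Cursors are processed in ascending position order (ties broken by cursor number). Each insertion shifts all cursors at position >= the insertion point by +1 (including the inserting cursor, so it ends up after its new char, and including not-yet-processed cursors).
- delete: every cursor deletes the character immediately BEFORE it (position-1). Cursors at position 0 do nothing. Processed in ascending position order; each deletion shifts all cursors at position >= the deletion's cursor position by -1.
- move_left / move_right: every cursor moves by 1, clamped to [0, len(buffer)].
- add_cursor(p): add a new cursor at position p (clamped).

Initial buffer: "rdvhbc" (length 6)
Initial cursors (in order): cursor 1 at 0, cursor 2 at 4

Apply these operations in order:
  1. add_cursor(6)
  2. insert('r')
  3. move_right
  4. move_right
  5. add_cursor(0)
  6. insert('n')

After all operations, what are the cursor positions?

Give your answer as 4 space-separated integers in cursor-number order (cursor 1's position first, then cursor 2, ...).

After op 1 (add_cursor(6)): buffer="rdvhbc" (len 6), cursors c1@0 c2@4 c3@6, authorship ......
After op 2 (insert('r')): buffer="rrdvhrbcr" (len 9), cursors c1@1 c2@6 c3@9, authorship 1....2..3
After op 3 (move_right): buffer="rrdvhrbcr" (len 9), cursors c1@2 c2@7 c3@9, authorship 1....2..3
After op 4 (move_right): buffer="rrdvhrbcr" (len 9), cursors c1@3 c2@8 c3@9, authorship 1....2..3
After op 5 (add_cursor(0)): buffer="rrdvhrbcr" (len 9), cursors c4@0 c1@3 c2@8 c3@9, authorship 1....2..3
After op 6 (insert('n')): buffer="nrrdnvhrbcnrn" (len 13), cursors c4@1 c1@5 c2@11 c3@13, authorship 41..1..2..233

Answer: 5 11 13 1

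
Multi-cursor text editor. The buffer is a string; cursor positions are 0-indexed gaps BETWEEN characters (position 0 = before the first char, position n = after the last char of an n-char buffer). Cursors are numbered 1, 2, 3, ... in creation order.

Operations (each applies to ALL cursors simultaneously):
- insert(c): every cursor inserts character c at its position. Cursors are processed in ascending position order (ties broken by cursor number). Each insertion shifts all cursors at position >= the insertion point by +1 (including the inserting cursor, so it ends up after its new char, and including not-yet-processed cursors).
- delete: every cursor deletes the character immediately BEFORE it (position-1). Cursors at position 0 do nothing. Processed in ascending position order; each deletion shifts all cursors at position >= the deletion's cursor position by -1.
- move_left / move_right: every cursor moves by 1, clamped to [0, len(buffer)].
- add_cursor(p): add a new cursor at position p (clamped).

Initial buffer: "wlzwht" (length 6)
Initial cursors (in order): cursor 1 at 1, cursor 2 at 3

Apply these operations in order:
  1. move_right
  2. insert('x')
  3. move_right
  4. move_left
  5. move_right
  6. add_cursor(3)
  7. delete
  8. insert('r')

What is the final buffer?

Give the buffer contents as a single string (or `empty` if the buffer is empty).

After op 1 (move_right): buffer="wlzwht" (len 6), cursors c1@2 c2@4, authorship ......
After op 2 (insert('x')): buffer="wlxzwxht" (len 8), cursors c1@3 c2@6, authorship ..1..2..
After op 3 (move_right): buffer="wlxzwxht" (len 8), cursors c1@4 c2@7, authorship ..1..2..
After op 4 (move_left): buffer="wlxzwxht" (len 8), cursors c1@3 c2@6, authorship ..1..2..
After op 5 (move_right): buffer="wlxzwxht" (len 8), cursors c1@4 c2@7, authorship ..1..2..
After op 6 (add_cursor(3)): buffer="wlxzwxht" (len 8), cursors c3@3 c1@4 c2@7, authorship ..1..2..
After op 7 (delete): buffer="wlwxt" (len 5), cursors c1@2 c3@2 c2@4, authorship ...2.
After op 8 (insert('r')): buffer="wlrrwxrt" (len 8), cursors c1@4 c3@4 c2@7, authorship ..13.22.

Answer: wlrrwxrt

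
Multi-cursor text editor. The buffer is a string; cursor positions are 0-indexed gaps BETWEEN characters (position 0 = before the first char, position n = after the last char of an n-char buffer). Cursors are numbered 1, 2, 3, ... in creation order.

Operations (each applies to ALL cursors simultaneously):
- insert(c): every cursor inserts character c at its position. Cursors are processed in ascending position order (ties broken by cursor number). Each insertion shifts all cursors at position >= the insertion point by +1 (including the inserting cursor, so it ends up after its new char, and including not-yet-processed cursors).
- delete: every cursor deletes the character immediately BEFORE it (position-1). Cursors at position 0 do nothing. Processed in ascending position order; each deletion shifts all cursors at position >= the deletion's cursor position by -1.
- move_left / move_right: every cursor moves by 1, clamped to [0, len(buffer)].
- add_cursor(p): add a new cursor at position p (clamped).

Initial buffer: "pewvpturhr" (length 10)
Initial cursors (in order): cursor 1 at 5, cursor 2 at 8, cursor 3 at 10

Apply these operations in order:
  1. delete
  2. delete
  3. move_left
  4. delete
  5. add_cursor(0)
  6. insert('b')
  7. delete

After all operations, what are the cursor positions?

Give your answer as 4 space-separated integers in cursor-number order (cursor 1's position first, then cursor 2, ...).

After op 1 (delete): buffer="pewvtuh" (len 7), cursors c1@4 c2@6 c3@7, authorship .......
After op 2 (delete): buffer="pewt" (len 4), cursors c1@3 c2@4 c3@4, authorship ....
After op 3 (move_left): buffer="pewt" (len 4), cursors c1@2 c2@3 c3@3, authorship ....
After op 4 (delete): buffer="t" (len 1), cursors c1@0 c2@0 c3@0, authorship .
After op 5 (add_cursor(0)): buffer="t" (len 1), cursors c1@0 c2@0 c3@0 c4@0, authorship .
After op 6 (insert('b')): buffer="bbbbt" (len 5), cursors c1@4 c2@4 c3@4 c4@4, authorship 1234.
After op 7 (delete): buffer="t" (len 1), cursors c1@0 c2@0 c3@0 c4@0, authorship .

Answer: 0 0 0 0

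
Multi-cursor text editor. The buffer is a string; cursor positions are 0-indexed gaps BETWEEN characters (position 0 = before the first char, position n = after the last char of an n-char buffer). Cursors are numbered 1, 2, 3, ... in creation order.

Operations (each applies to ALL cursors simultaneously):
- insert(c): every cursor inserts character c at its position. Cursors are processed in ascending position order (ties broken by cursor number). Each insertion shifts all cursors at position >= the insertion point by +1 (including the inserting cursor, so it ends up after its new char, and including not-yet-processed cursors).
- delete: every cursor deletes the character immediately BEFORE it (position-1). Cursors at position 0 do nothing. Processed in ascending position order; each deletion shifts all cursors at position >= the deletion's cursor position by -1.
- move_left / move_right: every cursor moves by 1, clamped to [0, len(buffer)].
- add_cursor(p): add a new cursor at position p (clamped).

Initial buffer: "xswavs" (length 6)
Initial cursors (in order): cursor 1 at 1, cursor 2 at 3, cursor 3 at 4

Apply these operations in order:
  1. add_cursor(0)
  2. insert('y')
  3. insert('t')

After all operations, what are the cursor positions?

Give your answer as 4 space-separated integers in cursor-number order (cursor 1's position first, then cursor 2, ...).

After op 1 (add_cursor(0)): buffer="xswavs" (len 6), cursors c4@0 c1@1 c2@3 c3@4, authorship ......
After op 2 (insert('y')): buffer="yxyswyayvs" (len 10), cursors c4@1 c1@3 c2@6 c3@8, authorship 4.1..2.3..
After op 3 (insert('t')): buffer="ytxytswytaytvs" (len 14), cursors c4@2 c1@5 c2@9 c3@12, authorship 44.11..22.33..

Answer: 5 9 12 2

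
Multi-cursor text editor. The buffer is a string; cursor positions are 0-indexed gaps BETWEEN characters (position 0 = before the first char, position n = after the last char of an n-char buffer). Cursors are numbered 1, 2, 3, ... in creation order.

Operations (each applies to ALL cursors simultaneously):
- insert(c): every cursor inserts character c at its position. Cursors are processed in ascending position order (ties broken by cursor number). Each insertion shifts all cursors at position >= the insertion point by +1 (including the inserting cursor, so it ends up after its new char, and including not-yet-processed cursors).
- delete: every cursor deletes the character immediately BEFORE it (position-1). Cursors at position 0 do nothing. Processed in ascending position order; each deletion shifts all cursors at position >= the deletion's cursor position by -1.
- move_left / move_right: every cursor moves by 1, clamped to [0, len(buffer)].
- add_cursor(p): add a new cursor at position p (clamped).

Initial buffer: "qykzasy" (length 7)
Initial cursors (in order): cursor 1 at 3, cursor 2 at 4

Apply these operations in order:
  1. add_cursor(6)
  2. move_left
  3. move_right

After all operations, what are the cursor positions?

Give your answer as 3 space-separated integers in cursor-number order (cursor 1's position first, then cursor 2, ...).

Answer: 3 4 6

Derivation:
After op 1 (add_cursor(6)): buffer="qykzasy" (len 7), cursors c1@3 c2@4 c3@6, authorship .......
After op 2 (move_left): buffer="qykzasy" (len 7), cursors c1@2 c2@3 c3@5, authorship .......
After op 3 (move_right): buffer="qykzasy" (len 7), cursors c1@3 c2@4 c3@6, authorship .......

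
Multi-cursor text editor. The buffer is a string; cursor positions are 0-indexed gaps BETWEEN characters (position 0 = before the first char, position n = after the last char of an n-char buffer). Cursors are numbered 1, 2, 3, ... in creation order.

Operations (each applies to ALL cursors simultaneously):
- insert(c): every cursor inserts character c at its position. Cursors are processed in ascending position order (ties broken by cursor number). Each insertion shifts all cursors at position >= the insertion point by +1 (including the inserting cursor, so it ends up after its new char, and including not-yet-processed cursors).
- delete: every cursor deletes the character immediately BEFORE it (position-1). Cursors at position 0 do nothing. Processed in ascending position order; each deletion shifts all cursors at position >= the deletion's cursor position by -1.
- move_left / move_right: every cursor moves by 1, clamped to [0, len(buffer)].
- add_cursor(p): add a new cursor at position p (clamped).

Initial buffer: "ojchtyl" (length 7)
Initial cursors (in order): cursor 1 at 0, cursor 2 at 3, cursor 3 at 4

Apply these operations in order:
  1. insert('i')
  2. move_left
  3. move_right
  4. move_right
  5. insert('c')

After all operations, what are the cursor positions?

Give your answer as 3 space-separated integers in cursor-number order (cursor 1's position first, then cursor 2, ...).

Answer: 3 8 11

Derivation:
After op 1 (insert('i')): buffer="iojcihityl" (len 10), cursors c1@1 c2@5 c3@7, authorship 1...2.3...
After op 2 (move_left): buffer="iojcihityl" (len 10), cursors c1@0 c2@4 c3@6, authorship 1...2.3...
After op 3 (move_right): buffer="iojcihityl" (len 10), cursors c1@1 c2@5 c3@7, authorship 1...2.3...
After op 4 (move_right): buffer="iojcihityl" (len 10), cursors c1@2 c2@6 c3@8, authorship 1...2.3...
After op 5 (insert('c')): buffer="iocjcihcitcyl" (len 13), cursors c1@3 c2@8 c3@11, authorship 1.1..2.23.3..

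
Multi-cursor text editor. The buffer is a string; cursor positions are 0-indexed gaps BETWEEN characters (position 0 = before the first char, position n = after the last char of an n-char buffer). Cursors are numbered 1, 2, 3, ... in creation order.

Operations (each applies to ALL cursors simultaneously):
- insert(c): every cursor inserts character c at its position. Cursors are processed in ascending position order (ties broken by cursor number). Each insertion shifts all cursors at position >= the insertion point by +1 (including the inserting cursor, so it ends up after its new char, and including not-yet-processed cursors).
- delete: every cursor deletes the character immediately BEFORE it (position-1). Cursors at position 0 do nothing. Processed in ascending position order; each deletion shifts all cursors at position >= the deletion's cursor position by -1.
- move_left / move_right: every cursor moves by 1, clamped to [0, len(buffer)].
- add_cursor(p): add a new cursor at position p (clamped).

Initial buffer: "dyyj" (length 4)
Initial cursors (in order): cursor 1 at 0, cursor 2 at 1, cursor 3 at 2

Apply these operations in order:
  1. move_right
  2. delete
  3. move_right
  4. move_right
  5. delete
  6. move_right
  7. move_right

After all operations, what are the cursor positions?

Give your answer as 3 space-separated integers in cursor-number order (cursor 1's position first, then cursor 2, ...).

Answer: 0 0 0

Derivation:
After op 1 (move_right): buffer="dyyj" (len 4), cursors c1@1 c2@2 c3@3, authorship ....
After op 2 (delete): buffer="j" (len 1), cursors c1@0 c2@0 c3@0, authorship .
After op 3 (move_right): buffer="j" (len 1), cursors c1@1 c2@1 c3@1, authorship .
After op 4 (move_right): buffer="j" (len 1), cursors c1@1 c2@1 c3@1, authorship .
After op 5 (delete): buffer="" (len 0), cursors c1@0 c2@0 c3@0, authorship 
After op 6 (move_right): buffer="" (len 0), cursors c1@0 c2@0 c3@0, authorship 
After op 7 (move_right): buffer="" (len 0), cursors c1@0 c2@0 c3@0, authorship 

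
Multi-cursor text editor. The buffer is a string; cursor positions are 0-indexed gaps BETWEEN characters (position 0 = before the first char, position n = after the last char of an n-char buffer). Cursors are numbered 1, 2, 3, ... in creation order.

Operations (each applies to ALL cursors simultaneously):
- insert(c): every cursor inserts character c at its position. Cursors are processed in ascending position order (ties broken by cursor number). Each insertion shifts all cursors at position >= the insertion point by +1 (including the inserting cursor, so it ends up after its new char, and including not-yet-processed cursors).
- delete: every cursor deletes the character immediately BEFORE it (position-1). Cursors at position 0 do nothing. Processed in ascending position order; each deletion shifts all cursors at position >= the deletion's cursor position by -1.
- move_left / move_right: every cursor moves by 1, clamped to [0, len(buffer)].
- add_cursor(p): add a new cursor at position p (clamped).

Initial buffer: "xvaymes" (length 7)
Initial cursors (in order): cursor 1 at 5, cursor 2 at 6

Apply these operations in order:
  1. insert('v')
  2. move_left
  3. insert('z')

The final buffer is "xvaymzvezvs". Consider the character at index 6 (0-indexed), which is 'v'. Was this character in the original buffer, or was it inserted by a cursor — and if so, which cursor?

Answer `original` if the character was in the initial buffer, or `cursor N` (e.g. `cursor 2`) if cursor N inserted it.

After op 1 (insert('v')): buffer="xvaymvevs" (len 9), cursors c1@6 c2@8, authorship .....1.2.
After op 2 (move_left): buffer="xvaymvevs" (len 9), cursors c1@5 c2@7, authorship .....1.2.
After op 3 (insert('z')): buffer="xvaymzvezvs" (len 11), cursors c1@6 c2@9, authorship .....11.22.
Authorship (.=original, N=cursor N): . . . . . 1 1 . 2 2 .
Index 6: author = 1

Answer: cursor 1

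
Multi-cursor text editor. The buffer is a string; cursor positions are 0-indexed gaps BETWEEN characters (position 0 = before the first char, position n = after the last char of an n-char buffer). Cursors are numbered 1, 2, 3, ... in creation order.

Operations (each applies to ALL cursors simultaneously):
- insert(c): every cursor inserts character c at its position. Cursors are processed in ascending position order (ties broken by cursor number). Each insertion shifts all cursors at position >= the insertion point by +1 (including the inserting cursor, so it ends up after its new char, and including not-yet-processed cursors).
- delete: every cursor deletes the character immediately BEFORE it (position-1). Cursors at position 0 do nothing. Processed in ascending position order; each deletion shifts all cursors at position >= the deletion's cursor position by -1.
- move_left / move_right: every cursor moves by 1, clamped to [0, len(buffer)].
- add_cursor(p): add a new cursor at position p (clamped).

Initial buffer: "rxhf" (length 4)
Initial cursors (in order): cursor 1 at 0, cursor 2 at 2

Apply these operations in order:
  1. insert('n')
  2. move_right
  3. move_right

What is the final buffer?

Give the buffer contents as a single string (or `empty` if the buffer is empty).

After op 1 (insert('n')): buffer="nrxnhf" (len 6), cursors c1@1 c2@4, authorship 1..2..
After op 2 (move_right): buffer="nrxnhf" (len 6), cursors c1@2 c2@5, authorship 1..2..
After op 3 (move_right): buffer="nrxnhf" (len 6), cursors c1@3 c2@6, authorship 1..2..

Answer: nrxnhf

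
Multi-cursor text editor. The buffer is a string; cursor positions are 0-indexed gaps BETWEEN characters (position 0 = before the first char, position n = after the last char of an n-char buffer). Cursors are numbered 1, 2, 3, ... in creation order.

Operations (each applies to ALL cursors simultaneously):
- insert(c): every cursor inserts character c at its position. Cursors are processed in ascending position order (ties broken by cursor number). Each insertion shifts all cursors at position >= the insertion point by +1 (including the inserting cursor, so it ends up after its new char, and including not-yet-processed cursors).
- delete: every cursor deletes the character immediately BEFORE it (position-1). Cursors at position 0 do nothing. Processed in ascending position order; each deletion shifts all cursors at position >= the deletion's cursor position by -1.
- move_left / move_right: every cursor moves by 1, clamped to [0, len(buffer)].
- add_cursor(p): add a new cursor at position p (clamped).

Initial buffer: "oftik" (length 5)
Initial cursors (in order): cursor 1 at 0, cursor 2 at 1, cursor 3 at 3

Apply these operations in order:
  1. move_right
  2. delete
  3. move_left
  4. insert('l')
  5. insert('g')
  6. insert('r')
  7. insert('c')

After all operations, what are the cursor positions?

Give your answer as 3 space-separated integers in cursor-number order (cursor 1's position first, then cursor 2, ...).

After op 1 (move_right): buffer="oftik" (len 5), cursors c1@1 c2@2 c3@4, authorship .....
After op 2 (delete): buffer="tk" (len 2), cursors c1@0 c2@0 c3@1, authorship ..
After op 3 (move_left): buffer="tk" (len 2), cursors c1@0 c2@0 c3@0, authorship ..
After op 4 (insert('l')): buffer="llltk" (len 5), cursors c1@3 c2@3 c3@3, authorship 123..
After op 5 (insert('g')): buffer="lllgggtk" (len 8), cursors c1@6 c2@6 c3@6, authorship 123123..
After op 6 (insert('r')): buffer="lllgggrrrtk" (len 11), cursors c1@9 c2@9 c3@9, authorship 123123123..
After op 7 (insert('c')): buffer="lllgggrrrccctk" (len 14), cursors c1@12 c2@12 c3@12, authorship 123123123123..

Answer: 12 12 12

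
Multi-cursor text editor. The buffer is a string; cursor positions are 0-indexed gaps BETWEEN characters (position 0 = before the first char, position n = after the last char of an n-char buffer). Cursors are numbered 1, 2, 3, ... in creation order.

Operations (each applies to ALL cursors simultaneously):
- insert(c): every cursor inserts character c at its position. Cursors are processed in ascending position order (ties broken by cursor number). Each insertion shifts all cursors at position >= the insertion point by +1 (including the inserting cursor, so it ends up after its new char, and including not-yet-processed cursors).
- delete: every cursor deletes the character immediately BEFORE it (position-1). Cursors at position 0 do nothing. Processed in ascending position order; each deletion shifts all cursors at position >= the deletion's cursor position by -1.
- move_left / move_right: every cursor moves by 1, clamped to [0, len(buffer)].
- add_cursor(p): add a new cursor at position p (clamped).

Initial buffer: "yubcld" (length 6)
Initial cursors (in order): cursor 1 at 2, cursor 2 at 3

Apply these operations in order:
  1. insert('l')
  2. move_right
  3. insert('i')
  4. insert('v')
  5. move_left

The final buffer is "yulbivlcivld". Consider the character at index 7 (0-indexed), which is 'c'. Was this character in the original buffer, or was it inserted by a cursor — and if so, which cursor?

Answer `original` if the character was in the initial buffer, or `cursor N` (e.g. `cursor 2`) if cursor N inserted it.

After op 1 (insert('l')): buffer="yulblcld" (len 8), cursors c1@3 c2@5, authorship ..1.2...
After op 2 (move_right): buffer="yulblcld" (len 8), cursors c1@4 c2@6, authorship ..1.2...
After op 3 (insert('i')): buffer="yulbilcild" (len 10), cursors c1@5 c2@8, authorship ..1.12.2..
After op 4 (insert('v')): buffer="yulbivlcivld" (len 12), cursors c1@6 c2@10, authorship ..1.112.22..
After op 5 (move_left): buffer="yulbivlcivld" (len 12), cursors c1@5 c2@9, authorship ..1.112.22..
Authorship (.=original, N=cursor N): . . 1 . 1 1 2 . 2 2 . .
Index 7: author = original

Answer: original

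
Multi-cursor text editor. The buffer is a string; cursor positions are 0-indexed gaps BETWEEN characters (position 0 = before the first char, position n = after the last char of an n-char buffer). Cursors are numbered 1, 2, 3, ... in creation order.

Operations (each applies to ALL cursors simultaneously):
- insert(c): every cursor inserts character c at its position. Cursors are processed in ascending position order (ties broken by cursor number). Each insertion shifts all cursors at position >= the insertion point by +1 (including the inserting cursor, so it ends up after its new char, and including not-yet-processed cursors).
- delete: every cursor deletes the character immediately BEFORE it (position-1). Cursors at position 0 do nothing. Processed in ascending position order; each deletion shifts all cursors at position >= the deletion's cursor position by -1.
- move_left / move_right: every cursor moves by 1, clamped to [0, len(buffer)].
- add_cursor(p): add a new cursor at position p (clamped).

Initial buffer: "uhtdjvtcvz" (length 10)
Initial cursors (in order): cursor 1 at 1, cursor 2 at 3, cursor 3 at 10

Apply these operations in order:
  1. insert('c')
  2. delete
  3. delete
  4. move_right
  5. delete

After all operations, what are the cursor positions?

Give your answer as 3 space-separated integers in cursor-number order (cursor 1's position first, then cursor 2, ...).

After op 1 (insert('c')): buffer="uchtcdjvtcvzc" (len 13), cursors c1@2 c2@5 c3@13, authorship .1..2.......3
After op 2 (delete): buffer="uhtdjvtcvz" (len 10), cursors c1@1 c2@3 c3@10, authorship ..........
After op 3 (delete): buffer="hdjvtcv" (len 7), cursors c1@0 c2@1 c3@7, authorship .......
After op 4 (move_right): buffer="hdjvtcv" (len 7), cursors c1@1 c2@2 c3@7, authorship .......
After op 5 (delete): buffer="jvtc" (len 4), cursors c1@0 c2@0 c3@4, authorship ....

Answer: 0 0 4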